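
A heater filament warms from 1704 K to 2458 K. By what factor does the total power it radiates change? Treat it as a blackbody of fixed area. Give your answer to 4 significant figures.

P ∝ T⁴, so P₂/P₁ = (T₂/T₁)⁴ = (2458/1704)⁴ = (1.44249)⁴ = 4.330.

P₂/P₁ ≈ 4.330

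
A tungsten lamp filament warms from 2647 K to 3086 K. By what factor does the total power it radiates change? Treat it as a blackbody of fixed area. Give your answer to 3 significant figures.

P₂/P₁ ≈ 1.85

P ∝ T⁴, so P₂/P₁ = (T₂/T₁)⁴ = (3086/2647)⁴ = (1.16585)⁴ = 1.85.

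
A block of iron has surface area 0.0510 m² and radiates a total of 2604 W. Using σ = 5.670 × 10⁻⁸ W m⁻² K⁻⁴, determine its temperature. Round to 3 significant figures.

Area A = 0.0510 m².
P = σAT⁴ ⇒ T = (P/(σA))^(1/4) = (2604/(5.670×10⁻⁸×0.0510))^(1/4) = 974 K.

T ≈ 974 K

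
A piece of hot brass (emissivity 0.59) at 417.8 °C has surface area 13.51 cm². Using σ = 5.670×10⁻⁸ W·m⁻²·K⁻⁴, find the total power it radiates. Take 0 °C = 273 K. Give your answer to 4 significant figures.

T = 417.8 °C + 273 = 690.8 K.
Area A = 13.51 cm² = 1.351×10⁻³ m².
P = εσAT⁴ = 0.59 × 5.670×10⁻⁸ × 1.351×10⁻³ × (690.8)⁴ = 10.29 W.

P ≈ 10.29 W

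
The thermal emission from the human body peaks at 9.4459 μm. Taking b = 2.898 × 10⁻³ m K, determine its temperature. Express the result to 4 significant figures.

Wien's law gives T = b/λ_max = (2.898×10⁻³ m·K)/(9.4459×10⁻⁶ m) = 306.8 K.

T ≈ 306.8 K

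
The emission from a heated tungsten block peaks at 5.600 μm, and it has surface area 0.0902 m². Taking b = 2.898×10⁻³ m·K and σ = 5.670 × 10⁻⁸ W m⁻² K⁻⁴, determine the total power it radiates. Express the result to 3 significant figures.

P ≈ 367 W

Wien's law: T = b/λ_max = 2.898×10⁻³/5.600×10⁻⁶ = 517.500 K.
Area A = 0.0902 m².
Then P = σAT⁴ = 5.670×10⁻⁸×0.0902×(517.500)⁴ = 367 W.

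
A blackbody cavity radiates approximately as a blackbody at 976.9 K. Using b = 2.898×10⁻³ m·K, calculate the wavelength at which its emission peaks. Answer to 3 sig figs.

λ_max ≈ 2.97×10³ nm

Wien's displacement law: λ_max = b/T = (2.898×10⁻³ m·K)/(976.9 K) = 2.967×10⁻⁶ m.
That is 2.97×10³ nm, in the infrared range.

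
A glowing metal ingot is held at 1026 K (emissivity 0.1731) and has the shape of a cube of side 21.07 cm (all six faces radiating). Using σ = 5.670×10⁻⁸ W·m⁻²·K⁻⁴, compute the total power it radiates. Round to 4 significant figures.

Area A = 6s² = 6×(0.2107 m)² = 0.266367 m².
P = εσAT⁴ = 0.1731 × 5.670×10⁻⁸ × 0.266367 × (1026)⁴ = 2897 W.

P ≈ 2897 W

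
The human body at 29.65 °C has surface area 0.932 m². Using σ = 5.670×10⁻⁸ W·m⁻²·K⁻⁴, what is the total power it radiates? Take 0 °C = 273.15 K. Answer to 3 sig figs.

T = 29.65 °C + 273.15 = 302.80 K.
Area A = 0.932 m².
P = σAT⁴ = 5.670×10⁻⁸ × 0.932 × (302.80)⁴ = 444 W.

P ≈ 444 W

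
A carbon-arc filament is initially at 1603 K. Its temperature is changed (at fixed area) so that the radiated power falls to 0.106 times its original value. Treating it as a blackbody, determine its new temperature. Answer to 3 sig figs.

T₂ ≈ 915 K

P ∝ T⁴, so T₂/T₁ = (P₂/P₁)^(1/4) = (0.106)^(1/4) = 0.570593.
T₂ = 1603 × 0.570593 = 915 K.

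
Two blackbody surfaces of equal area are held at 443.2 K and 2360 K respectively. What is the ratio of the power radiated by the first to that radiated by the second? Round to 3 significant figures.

With equal areas, P₁/P₂ = (T₁/T₂)⁴ = (443.2/2360)⁴ = 1.24×10⁻³.

P₁/P₂ ≈ 1.24×10⁻³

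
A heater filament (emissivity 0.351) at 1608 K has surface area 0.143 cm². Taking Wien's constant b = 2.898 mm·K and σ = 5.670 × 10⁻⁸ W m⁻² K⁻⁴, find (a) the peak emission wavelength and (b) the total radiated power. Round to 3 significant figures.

(a) λ_max = b/T = 2.898×10⁻³/1608 = 1.802×10⁻⁶ m = 1.80 μm.
Area A = 0.143 cm² = 1.43×10⁻⁵ m².
(b) P = εσAT⁴ = 0.351×5.670×10⁻⁸×1.43×10⁻⁵×(1608)⁴ = 1.90 W.

λ_max ≈ 1.80 μm; P ≈ 1.90 W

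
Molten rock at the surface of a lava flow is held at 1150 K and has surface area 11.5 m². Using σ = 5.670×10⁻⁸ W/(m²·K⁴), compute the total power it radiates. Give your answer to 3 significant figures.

P ≈ 1.14×10⁶ W

Area A = 11.5 m².
P = σAT⁴ = 5.670×10⁻⁸ × 11.5 × (1150)⁴ = 1.14×10⁶ W.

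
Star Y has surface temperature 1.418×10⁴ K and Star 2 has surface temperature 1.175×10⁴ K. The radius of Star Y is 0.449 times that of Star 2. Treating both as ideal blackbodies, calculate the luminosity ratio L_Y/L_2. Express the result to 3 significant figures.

L_Y/L_2 ≈ 0.428

L ∝ R²T⁴, so L_Y/L_2 = (R_Y/R_2)²(T_Y/T_2)⁴ = (0.449)² × (1.418×10⁴/1.175×10⁴)⁴ = 0.201601 × 2.12106 = 0.428.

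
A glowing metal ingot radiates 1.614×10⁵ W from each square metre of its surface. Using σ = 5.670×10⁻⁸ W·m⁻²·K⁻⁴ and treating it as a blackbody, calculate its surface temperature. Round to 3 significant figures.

I = σT⁴, so T = (I/σ)^(1/4) = (1.614×10⁵/(5.670×10⁻⁸))^(1/4) = 1.30×10³ K.

T ≈ 1.30×10³ K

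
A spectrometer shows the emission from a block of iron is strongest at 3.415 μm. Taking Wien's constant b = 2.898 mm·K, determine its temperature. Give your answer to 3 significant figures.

T ≈ 849 K

Wien's law gives T = b/λ_max = (2.898×10⁻³ m·K)/(3.415×10⁻⁶ m) = 849 K.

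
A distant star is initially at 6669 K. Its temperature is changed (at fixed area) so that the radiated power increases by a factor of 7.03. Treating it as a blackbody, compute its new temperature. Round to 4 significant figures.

P ∝ T⁴, so T₂/T₁ = (P₂/P₁)^(1/4) = (7.03)^(1/4) = 1.62832.
T₂ = 6669 × 1.62832 = 1.086×10⁴ K.

T₂ ≈ 1.086×10⁴ K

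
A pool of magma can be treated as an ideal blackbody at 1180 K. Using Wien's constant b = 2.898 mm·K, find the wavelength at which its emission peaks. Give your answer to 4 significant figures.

Wien's displacement law: λ_max = b/T = (2.898×10⁻³ m·K)/(1180 K) = 2.4559×10⁻⁶ m.
That is 2456 nm, in the infrared range.

λ_max ≈ 2456 nm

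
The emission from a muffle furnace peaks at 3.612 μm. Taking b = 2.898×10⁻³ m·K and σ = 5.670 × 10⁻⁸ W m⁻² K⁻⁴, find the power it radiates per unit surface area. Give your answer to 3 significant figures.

I ≈ 2.35×10⁴ W/m²

Wien's law: T = b/λ_max = 2.898×10⁻³/3.612×10⁻⁶ = 802.326 K.
Then I = σT⁴ = 5.670×10⁻⁸×(802.326)⁴ = 2.35×10⁴ W/m².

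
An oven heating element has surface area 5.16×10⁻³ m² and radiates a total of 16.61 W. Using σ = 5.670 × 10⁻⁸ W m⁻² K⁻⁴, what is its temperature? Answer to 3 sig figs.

T ≈ 488 K

Area A = 5.16×10⁻³ m².
P = σAT⁴ ⇒ T = (P/(σA))^(1/4) = (16.61/(5.670×10⁻⁸×5.16×10⁻³))^(1/4) = 488 K.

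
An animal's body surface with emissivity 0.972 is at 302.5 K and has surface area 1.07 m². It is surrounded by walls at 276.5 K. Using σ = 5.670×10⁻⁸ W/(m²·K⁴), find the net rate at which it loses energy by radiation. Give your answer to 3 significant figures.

Net loss ≈ 149 W

Area A = 1.07 m².
Net radiated power P_net = εσA(T⁴ − T₀⁴) = 0.972×5.670×10⁻⁸×1.07×(302.5⁴ − 276.5⁴).
T⁴ − T₀⁴ = 8.37339×10⁹ − 5.84495×10⁹ = 2.52844×10⁹ K⁴, so P_net = 149 W.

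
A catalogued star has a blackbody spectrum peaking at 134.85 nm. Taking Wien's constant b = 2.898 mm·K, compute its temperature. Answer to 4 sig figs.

Wien's law gives T = b/λ_max = (2.898×10⁻³ m·K)/(1.3485×10⁻⁷ m) = 2.149×10⁴ K.

T ≈ 2.149×10⁴ K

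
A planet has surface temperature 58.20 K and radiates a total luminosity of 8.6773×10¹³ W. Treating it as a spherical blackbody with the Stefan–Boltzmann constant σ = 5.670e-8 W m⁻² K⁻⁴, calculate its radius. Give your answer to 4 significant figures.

R ≈ 3.258×10⁶ m

L = 4πR²σT⁴ ⇒ R = √(L/(4πσT⁴)).
σT⁴ = 0.650541 W/m², so R = √(8.6773×10¹³/(4π×0.650541)) = 3.258×10⁶ m.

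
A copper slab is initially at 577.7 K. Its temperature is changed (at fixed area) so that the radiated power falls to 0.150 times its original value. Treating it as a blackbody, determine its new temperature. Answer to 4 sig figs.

P ∝ T⁴, so T₂/T₁ = (P₂/P₁)^(1/4) = (0.150)^(1/4) = 0.622333.
T₂ = 577.7 × 0.622333 = 359.5 K.

T₂ ≈ 359.5 K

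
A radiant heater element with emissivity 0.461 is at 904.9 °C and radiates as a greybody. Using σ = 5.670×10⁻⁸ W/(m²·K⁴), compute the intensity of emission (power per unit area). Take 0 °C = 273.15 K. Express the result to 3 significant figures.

I ≈ 5.03×10⁴ W/m²

T = 904.9 °C + 273.15 = 1178.05 K.
Stefan–Boltzmann: I = εσT⁴ = 0.461 × 5.670×10⁻⁸ × (1178.05)⁴ = 5.03×10⁴ W/m².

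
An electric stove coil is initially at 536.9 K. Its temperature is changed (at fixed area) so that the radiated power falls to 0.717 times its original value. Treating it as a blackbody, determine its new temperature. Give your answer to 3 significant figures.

T₂ ≈ 494 K

P ∝ T⁴, so T₂/T₁ = (P₂/P₁)^(1/4) = (0.717)^(1/4) = 0.920195.
T₂ = 536.9 × 0.920195 = 494 K.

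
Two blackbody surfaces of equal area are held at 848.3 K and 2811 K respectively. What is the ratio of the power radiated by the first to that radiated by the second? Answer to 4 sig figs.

P₁/P₂ ≈ 8.294×10⁻³

With equal areas, P₁/P₂ = (T₁/T₂)⁴ = (848.3/2811)⁴ = 8.294×10⁻³.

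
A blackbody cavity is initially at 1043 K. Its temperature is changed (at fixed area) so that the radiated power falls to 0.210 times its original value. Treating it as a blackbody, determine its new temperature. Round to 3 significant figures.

P ∝ T⁴, so T₂/T₁ = (P₂/P₁)^(1/4) = (0.210)^(1/4) = 0.676947.
T₂ = 1043 × 0.676947 = 706 K.

T₂ ≈ 706 K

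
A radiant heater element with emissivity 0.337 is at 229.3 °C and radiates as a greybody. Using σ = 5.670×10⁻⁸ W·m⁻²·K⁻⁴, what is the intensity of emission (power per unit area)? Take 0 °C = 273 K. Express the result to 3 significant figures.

I ≈ 1.22×10³ W/m²

T = 229.3 °C + 273 = 502.3 K.
Stefan–Boltzmann: I = εσT⁴ = 0.337 × 5.670×10⁻⁸ × (502.3)⁴ = 1.22×10³ W/m².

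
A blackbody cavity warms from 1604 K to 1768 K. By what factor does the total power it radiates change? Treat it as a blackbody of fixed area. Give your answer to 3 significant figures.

P₂/P₁ ≈ 1.48

P ∝ T⁴, so P₂/P₁ = (T₂/T₁)⁴ = (1768/1604)⁴ = (1.10224)⁴ = 1.48.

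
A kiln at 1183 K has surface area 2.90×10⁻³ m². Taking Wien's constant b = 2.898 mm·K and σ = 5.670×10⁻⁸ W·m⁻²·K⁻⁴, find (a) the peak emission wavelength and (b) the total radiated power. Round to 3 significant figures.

(a) λ_max = b/T = 2.898×10⁻³/1183 = 2.450×10⁻⁶ m = 2.45×10³ nm.
Area A = 2.90×10⁻³ m².
(b) P = σAT⁴ = 5.670×10⁻⁸×2.90×10⁻³×(1183)⁴ = 322 W.

λ_max ≈ 2.45×10³ nm; P ≈ 322 W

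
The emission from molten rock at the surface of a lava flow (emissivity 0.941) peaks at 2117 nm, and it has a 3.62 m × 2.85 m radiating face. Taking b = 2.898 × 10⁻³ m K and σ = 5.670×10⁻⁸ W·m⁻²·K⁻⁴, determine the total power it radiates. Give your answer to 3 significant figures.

Wien's law: T = b/λ_max = 2.898×10⁻³/2.117×10⁻⁶ = 1368.92 K.
Area A = 3.62 × 2.85 = 10.317 m².
Then P = εσAT⁴ = 0.941×5.670×10⁻⁸×10.317×(1368.92)⁴ = 1.93×10⁶ W.

P ≈ 1.93×10⁶ W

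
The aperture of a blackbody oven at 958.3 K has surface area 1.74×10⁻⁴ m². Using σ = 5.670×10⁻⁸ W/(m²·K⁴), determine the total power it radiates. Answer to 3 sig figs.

P ≈ 8.32 W

Area A = 1.74×10⁻⁴ m².
P = σAT⁴ = 5.670×10⁻⁸ × 1.74×10⁻⁴ × (958.3)⁴ = 8.32 W.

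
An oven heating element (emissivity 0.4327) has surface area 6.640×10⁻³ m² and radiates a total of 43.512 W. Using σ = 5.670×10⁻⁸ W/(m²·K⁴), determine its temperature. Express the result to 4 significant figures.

T ≈ 718.9 K

Area A = 6.640×10⁻³ m².
P = εσAT⁴ ⇒ T = (P/(εσA))^(1/4) = (43.512/(0.4327×5.670×10⁻⁸×6.640×10⁻³))^(1/4) = 718.9 K.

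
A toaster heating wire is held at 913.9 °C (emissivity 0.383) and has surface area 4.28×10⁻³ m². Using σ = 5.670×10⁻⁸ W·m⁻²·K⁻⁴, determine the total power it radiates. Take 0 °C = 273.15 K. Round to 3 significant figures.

P ≈ 185 W

T = 913.9 °C + 273.15 = 1187.05 K.
Area A = 4.28×10⁻³ m².
P = εσAT⁴ = 0.383 × 5.670×10⁻⁸ × 4.28×10⁻³ × (1187.05)⁴ = 185 W.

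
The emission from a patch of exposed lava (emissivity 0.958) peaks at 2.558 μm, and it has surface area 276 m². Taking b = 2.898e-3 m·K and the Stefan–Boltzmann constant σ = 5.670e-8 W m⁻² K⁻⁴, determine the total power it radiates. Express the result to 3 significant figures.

P ≈ 2.47×10⁷ W

Wien's law: T = b/λ_max = 2.898×10⁻³/2.558×10⁻⁶ = 1132.92 K.
Area A = 276 m².
Then P = εσAT⁴ = 0.958×5.670×10⁻⁸×276×(1132.92)⁴ = 2.47×10⁷ W.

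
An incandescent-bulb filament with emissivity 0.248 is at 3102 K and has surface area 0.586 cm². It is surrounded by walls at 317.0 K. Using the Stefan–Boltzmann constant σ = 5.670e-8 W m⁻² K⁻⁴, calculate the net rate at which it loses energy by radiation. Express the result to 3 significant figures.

Area A = 0.586 cm² = 5.86×10⁻⁵ m².
Net radiated power P_net = εσA(T⁴ − T₀⁴) = 0.248×5.670×10⁻⁸×5.86×10⁻⁵×(3102⁴ − 317.0⁴).
T⁴ − T₀⁴ = 9.25907×10¹³ − 1.00980×10¹⁰ = 9.25806×10¹³ K⁴, so P_net = 76.3 W.

Net loss ≈ 76.3 W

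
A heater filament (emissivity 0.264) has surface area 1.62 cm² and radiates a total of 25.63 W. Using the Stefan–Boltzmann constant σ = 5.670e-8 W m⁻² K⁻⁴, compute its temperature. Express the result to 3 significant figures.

Area A = 1.62 cm² = 1.62×10⁻⁴ m².
P = εσAT⁴ ⇒ T = (P/(εσA))^(1/4) = (25.63/(0.264×5.670×10⁻⁸×1.62×10⁻⁴))^(1/4) = 1.80×10³ K.

T ≈ 1.80×10³ K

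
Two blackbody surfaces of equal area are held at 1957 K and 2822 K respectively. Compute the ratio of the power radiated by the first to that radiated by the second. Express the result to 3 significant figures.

With equal areas, P₁/P₂ = (T₁/T₂)⁴ = (1957/2822)⁴ = 0.231.

P₁/P₂ ≈ 0.231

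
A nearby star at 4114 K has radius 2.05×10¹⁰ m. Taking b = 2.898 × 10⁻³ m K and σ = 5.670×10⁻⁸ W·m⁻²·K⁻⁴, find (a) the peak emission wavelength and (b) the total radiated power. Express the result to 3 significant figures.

(a) λ_max = b/T = 2.898×10⁻³/4114 = 7.044×10⁻⁷ m = 704 nm.
Surface area A = 4πR² = 4π(2.05×10¹⁰ m)² = 5.28102×10²¹ m².
(b) P = σAT⁴ = 5.670×10⁻⁸×5.28102×10²¹×(4114)⁴ = 8.58×10²⁸ W.

λ_max ≈ 704 nm; P ≈ 8.58×10²⁸ W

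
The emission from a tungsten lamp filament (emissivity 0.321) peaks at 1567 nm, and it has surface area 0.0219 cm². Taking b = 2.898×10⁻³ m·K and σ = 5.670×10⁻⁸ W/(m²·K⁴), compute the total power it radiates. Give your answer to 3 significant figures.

P ≈ 0.466 W

Wien's law: T = b/λ_max = 2.898×10⁻³/1.567×10⁻⁶ = 1849.39 K.
Area A = 0.0219 cm² = 2.19×10⁻⁶ m².
Then P = εσAT⁴ = 0.321×5.670×10⁻⁸×2.19×10⁻⁶×(1849.39)⁴ = 0.466 W.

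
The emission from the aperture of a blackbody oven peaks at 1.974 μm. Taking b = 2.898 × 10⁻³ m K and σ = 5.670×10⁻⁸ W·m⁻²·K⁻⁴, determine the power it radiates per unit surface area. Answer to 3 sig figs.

I ≈ 2.63×10⁵ W/m²

Wien's law: T = b/λ_max = 2.898×10⁻³/1.974×10⁻⁶ = 1468.09 K.
Then I = σT⁴ = 5.670×10⁻⁸×(1468.09)⁴ = 2.63×10⁵ W/m².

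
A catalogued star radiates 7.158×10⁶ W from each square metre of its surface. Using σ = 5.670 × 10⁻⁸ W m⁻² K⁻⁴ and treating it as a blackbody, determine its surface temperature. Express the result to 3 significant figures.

I = σT⁴, so T = (I/σ)^(1/4) = (7.158×10⁶/(5.670×10⁻⁸))^(1/4) = 3.35×10³ K.

T ≈ 3.35×10³ K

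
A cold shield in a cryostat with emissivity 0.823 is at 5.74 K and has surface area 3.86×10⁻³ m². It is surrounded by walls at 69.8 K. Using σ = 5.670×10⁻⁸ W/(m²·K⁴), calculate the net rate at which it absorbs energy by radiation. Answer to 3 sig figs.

Net gain ≈ 4.28×10⁻³ W

Area A = 3.86×10⁻³ m².
Net radiated power P_net = εσA(T⁴ − T₀⁴) = 0.823×5.670×10⁻⁸×3.86×10⁻³×(5.74⁴ − 69.8⁴).
T⁴ − T₀⁴ = 1085.54 − 2.37368×10⁷ = -2.37357×10⁷ K⁴, so P_net = -4.28×10⁻³ W — negative, meaning a net gain of 4.28×10⁻³ W.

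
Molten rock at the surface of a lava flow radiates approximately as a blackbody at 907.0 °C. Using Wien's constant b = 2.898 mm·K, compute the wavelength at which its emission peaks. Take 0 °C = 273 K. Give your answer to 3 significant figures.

T = 907.0 °C + 273 = 1180.0 K.
Wien's displacement law: λ_max = b/T = (2.898×10⁻³ m·K)/(1180.0 K) = 2.456×10⁻⁶ m.
That is 2.46 μm, in the infrared range.

λ_max ≈ 2.46 μm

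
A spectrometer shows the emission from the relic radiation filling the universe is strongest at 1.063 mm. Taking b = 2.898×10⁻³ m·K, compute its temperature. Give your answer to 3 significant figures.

Wien's law gives T = b/λ_max = (2.898×10⁻³ m·K)/(1.063×10⁻³ m) = 2.73 K.

T ≈ 2.73 K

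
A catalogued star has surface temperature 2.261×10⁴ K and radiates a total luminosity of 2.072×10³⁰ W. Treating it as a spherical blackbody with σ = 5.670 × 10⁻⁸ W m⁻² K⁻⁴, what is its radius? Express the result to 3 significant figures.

R ≈ 3.34×10⁹ m

L = 4πR²σT⁴ ⇒ R = √(L/(4πσT⁴)).
σT⁴ = 1.48179×10¹⁰ W/m², so R = √(2.072×10³⁰/(4π×1.48179×10¹⁰)) = 3.34×10⁹ m.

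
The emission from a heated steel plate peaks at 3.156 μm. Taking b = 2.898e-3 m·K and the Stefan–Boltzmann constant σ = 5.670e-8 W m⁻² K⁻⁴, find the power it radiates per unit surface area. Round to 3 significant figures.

I ≈ 4.03×10⁴ W/m²

Wien's law: T = b/λ_max = 2.898×10⁻³/3.156×10⁻⁶ = 918.251 K.
Then I = σT⁴ = 5.670×10⁻⁸×(918.251)⁴ = 4.03×10⁴ W/m².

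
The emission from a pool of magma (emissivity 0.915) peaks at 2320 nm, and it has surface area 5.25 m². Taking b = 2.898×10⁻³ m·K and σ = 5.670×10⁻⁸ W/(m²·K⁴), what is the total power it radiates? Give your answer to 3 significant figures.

Wien's law: T = b/λ_max = 2.898×10⁻³/2.320×10⁻⁶ = 1249.14 K.
Area A = 5.25 m².
Then P = εσAT⁴ = 0.915×5.670×10⁻⁸×5.25×(1249.14)⁴ = 6.63×10⁵ W.

P ≈ 6.63×10⁵ W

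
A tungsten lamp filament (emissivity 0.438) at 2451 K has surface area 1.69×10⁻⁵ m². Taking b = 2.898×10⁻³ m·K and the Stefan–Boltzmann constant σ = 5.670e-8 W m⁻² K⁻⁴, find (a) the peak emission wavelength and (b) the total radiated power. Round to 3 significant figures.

(a) λ_max = b/T = 2.898×10⁻³/2451 = 1.182×10⁻⁶ m = 1.18 μm.
Area A = 1.69×10⁻⁵ m².
(b) P = εσAT⁴ = 0.438×5.670×10⁻⁸×1.69×10⁻⁵×(2451)⁴ = 15.1 W.

λ_max ≈ 1.18 μm; P ≈ 15.1 W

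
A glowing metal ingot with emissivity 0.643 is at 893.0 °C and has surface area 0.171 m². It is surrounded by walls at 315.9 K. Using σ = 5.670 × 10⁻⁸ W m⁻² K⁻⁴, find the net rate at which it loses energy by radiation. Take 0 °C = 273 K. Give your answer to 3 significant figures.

Net loss ≈ 1.15×10⁴ W

T = 893.0 °C + 273 = 1166.0 K.
Area A = 0.171 m².
Net radiated power P_net = εσA(T⁴ − T₀⁴) = 0.643×5.670×10⁻⁸×0.171×(1166.0⁴ − 315.9⁴).
T⁴ − T₀⁴ = 1.84839×10¹² − 9.95860×10⁹ = 1.83843×10¹² K⁴, so P_net = 1.15×10⁴ W.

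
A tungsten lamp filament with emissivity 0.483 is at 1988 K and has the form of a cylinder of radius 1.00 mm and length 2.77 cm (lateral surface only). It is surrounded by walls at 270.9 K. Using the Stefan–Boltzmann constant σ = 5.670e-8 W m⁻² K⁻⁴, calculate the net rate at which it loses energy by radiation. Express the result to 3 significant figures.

Net loss ≈ 74.4 W

Lateral area A = 2πrL = 2π×1.00×10⁻³×0.0277 = 1.74044×10⁻⁴ m².
Net radiated power P_net = εσA(T⁴ − T₀⁴) = 0.483×5.670×10⁻⁸×1.74044×10⁻⁴×(1988⁴ − 270.9⁴).
T⁴ − T₀⁴ = 1.56194×10¹³ − 5.38562×10⁹ = 1.56140×10¹³ K⁴, so P_net = 74.4 W.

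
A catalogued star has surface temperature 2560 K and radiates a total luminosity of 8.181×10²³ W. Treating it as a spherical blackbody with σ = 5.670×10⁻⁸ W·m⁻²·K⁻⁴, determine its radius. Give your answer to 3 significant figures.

L = 4πR²σT⁴ ⇒ R = √(L/(4πσT⁴)).
σT⁴ = 2.43525×10⁶ W/m², so R = √(8.181×10²³/(4π×2.43525×10⁶)) = 1.64×10⁸ m.

R ≈ 1.64×10⁸ m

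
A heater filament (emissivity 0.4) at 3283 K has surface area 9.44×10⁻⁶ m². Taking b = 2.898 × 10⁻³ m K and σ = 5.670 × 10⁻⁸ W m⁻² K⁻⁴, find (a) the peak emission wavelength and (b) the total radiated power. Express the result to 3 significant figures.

(a) λ_max = b/T = 2.898×10⁻³/3283 = 8.827×10⁻⁷ m = 883 nm.
Area A = 9.44×10⁻⁶ m².
(b) P = εσAT⁴ = 0.4×5.670×10⁻⁸×9.44×10⁻⁶×(3283)⁴ = 24.9 W.

λ_max ≈ 883 nm; P ≈ 24.9 W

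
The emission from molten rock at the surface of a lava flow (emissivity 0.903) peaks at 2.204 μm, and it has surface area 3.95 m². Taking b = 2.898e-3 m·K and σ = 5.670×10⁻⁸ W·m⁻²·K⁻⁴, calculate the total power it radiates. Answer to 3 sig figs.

Wien's law: T = b/λ_max = 2.898×10⁻³/2.204×10⁻⁶ = 1314.88 K.
Area A = 3.95 m².
Then P = εσAT⁴ = 0.903×5.670×10⁻⁸×3.95×(1314.88)⁴ = 6.05×10⁵ W.

P ≈ 6.05×10⁵ W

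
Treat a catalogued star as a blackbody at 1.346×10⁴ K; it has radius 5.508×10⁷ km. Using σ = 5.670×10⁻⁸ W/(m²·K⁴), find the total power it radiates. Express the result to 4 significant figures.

P ≈ 7.095×10³¹ W

Surface area A = 4πR² = 4π(5.508×10¹⁰ m)² = 3.81239×10²² m².
P = σAT⁴ = 5.670×10⁻⁸ × 3.81239×10²² × (1.346×10⁴)⁴ = 7.095×10³¹ W.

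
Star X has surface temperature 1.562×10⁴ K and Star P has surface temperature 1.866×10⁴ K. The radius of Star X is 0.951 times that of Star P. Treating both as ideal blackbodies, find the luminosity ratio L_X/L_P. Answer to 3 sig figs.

L_X/L_P ≈ 0.444

L ∝ R²T⁴, so L_X/L_P = (R_X/R_P)²(T_X/T_P)⁴ = (0.951)² × (1.562×10⁴/1.866×10⁴)⁴ = 0.904401 × 0.490996 = 0.444.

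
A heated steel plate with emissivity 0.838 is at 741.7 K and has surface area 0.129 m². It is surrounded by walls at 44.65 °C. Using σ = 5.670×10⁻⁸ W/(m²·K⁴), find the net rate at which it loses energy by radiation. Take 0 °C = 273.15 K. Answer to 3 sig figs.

Net loss ≈ 1.79×10³ W

Surroundings: T = 44.65 °C + 273.15 = 317.80 K.
Area A = 0.129 m².
Net radiated power P_net = εσA(T⁴ − T₀⁴) = 0.838×5.670×10⁻⁸×0.129×(741.7⁴ − 317.80⁴).
T⁴ − T₀⁴ = 3.02631×10¹¹ − 1.02004×10¹⁰ = 2.92431×10¹¹ K⁴, so P_net = 1.79×10³ W.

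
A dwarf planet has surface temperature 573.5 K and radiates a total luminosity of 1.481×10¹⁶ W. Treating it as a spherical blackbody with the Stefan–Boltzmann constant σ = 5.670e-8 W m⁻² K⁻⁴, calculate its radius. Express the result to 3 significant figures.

L = 4πR²σT⁴ ⇒ R = √(L/(4πσT⁴)).
σT⁴ = 6133.62 W/m², so R = √(1.481×10¹⁶/(4π×6133.62)) = 4.38×10⁵ m.

R ≈ 4.38×10⁵ m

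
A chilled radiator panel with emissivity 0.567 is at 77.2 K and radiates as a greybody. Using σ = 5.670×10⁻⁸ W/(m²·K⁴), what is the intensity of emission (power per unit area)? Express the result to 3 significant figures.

I ≈ 1.14 W/m²

Stefan–Boltzmann: I = εσT⁴ = 0.567 × 5.670×10⁻⁸ × (77.2)⁴ = 1.14 W/m².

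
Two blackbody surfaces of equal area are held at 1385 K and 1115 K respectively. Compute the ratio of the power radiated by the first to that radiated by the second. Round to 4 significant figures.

P₁/P₂ ≈ 2.381

With equal areas, P₁/P₂ = (T₁/T₂)⁴ = (1385/1115)⁴ = 2.381.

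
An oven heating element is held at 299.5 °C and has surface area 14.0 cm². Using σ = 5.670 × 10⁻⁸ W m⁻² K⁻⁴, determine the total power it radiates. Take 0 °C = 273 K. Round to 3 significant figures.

P ≈ 8.53 W

T = 299.5 °C + 273 = 572.5 K.
Area A = 14.0 cm² = 1.40×10⁻³ m².
P = σAT⁴ = 5.670×10⁻⁸ × 1.40×10⁻³ × (572.5)⁴ = 8.53 W.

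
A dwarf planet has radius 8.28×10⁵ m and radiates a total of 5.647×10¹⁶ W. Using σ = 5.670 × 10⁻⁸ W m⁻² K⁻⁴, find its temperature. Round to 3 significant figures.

T ≈ 583 K

Surface area A = 4πR² = 4π(8.28×10⁵ m)² = 8.61530×10¹² m².
P = σAT⁴ ⇒ T = (P/(σA))^(1/4) = (5.647×10¹⁶/(5.670×10⁻⁸×8.61530×10¹²))^(1/4) = 583 K.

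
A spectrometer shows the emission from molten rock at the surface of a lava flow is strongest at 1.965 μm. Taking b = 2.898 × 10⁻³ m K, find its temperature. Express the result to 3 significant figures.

T ≈ 1.47×10³ K

Wien's law gives T = b/λ_max = (2.898×10⁻³ m·K)/(1.965×10⁻⁶ m) = 1.47×10³ K.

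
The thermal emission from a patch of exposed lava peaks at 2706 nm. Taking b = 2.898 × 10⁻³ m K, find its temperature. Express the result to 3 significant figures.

Wien's law gives T = b/λ_max = (2.898×10⁻³ m·K)/(2.706×10⁻⁶ m) = 1.07×10³ K.

T ≈ 1.07×10³ K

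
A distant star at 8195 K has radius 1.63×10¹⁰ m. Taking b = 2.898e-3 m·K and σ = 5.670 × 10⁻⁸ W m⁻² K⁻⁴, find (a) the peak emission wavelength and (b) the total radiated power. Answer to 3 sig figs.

λ_max ≈ 354 nm; P ≈ 8.54×10²⁹ W

(a) λ_max = b/T = 2.898×10⁻³/8195 = 3.536×10⁻⁷ m = 354 nm.
Surface area A = 4πR² = 4π(1.63×10¹⁰ m)² = 3.33876×10²¹ m².
(b) P = σAT⁴ = 5.670×10⁻⁸×3.33876×10²¹×(8195)⁴ = 8.54×10²⁹ W.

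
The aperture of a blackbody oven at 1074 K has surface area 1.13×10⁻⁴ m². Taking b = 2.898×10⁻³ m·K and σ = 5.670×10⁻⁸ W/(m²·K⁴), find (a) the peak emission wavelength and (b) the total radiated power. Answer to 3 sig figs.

λ_max ≈ 2.70 μm; P ≈ 8.52 W

(a) λ_max = b/T = 2.898×10⁻³/1074 = 2.698×10⁻⁶ m = 2.70 μm.
Area A = 1.13×10⁻⁴ m².
(b) P = σAT⁴ = 5.670×10⁻⁸×1.13×10⁻⁴×(1074)⁴ = 8.52 W.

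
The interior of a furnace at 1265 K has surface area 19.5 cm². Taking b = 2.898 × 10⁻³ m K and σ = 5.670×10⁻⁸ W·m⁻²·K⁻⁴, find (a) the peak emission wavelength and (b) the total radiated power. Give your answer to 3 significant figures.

(a) λ_max = b/T = 2.898×10⁻³/1265 = 2.291×10⁻⁶ m = 2.29 μm.
Area A = 19.5 cm² = 1.95×10⁻³ m².
(b) P = σAT⁴ = 5.670×10⁻⁸×1.95×10⁻³×(1265)⁴ = 283 W.

λ_max ≈ 2.29 μm; P ≈ 283 W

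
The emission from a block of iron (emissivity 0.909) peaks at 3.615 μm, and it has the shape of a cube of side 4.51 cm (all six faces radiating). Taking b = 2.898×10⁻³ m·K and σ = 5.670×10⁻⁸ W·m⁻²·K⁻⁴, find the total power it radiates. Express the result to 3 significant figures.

P ≈ 260 W

Wien's law: T = b/λ_max = 2.898×10⁻³/3.615×10⁻⁶ = 801.660 K.
Area A = 6s² = 6×(0.0451 m)² = 0.0122041 m².
Then P = εσAT⁴ = 0.909×5.670×10⁻⁸×0.0122041×(801.660)⁴ = 260 W.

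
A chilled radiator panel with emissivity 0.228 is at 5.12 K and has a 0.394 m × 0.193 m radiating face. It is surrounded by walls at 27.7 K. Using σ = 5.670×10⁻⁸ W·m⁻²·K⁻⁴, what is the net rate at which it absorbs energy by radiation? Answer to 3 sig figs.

Net gain ≈ 5.78×10⁻⁴ W

Area A = 0.394 × 0.193 = 0.076042 m².
Net radiated power P_net = εσA(T⁴ − T₀⁴) = 0.228×5.670×10⁻⁸×0.076042×(5.12⁴ − 27.7⁴).
T⁴ − T₀⁴ = 687.195 − 5.88734×10⁵ = -5.88047×10⁵ K⁴, so P_net = -5.78×10⁻⁴ W — negative, meaning a net gain of 5.78×10⁻⁴ W.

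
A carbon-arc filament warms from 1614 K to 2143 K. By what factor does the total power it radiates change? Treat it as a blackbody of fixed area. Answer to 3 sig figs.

P ∝ T⁴, so P₂/P₁ = (T₂/T₁)⁴ = (2143/1614)⁴ = (1.32776)⁴ = 3.11.

P₂/P₁ ≈ 3.11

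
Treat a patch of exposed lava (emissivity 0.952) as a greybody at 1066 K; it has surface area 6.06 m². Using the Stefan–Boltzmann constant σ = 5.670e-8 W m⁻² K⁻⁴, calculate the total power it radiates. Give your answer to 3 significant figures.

Area A = 6.06 m².
P = εσAT⁴ = 0.952 × 5.670×10⁻⁸ × 6.06 × (1066)⁴ = 4.22×10⁵ W.

P ≈ 4.22×10⁵ W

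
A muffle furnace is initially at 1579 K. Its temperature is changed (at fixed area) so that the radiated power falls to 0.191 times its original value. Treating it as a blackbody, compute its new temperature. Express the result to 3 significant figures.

P ∝ T⁴, so T₂/T₁ = (P₂/P₁)^(1/4) = (0.191)^(1/4) = 0.661087.
T₂ = 1579 × 0.661087 = 1.04×10³ K.

T₂ ≈ 1.04×10³ K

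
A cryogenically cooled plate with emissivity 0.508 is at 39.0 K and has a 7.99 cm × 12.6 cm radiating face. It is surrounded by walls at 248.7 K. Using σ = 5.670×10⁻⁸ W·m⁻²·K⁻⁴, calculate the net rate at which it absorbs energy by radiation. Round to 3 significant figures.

Net gain ≈ 1.11 W

Area A = 0.0799 × 0.126 = 0.0100674 m².
Net radiated power P_net = εσA(T⁴ − T₀⁴) = 0.508×5.670×10⁻⁸×0.0100674×(39.0⁴ − 248.7⁴).
T⁴ − T₀⁴ = 2.31344×10⁶ − 3.82563×10⁹ = -3.82332×10⁹ K⁴, so P_net = -1.11 W — negative, meaning a net gain of 1.11 W.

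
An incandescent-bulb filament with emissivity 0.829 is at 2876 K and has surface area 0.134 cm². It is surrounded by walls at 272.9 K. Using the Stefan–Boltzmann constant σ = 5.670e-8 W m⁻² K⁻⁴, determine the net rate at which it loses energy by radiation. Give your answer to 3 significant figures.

Area A = 0.134 cm² = 1.34×10⁻⁵ m².
Net radiated power P_net = εσA(T⁴ − T₀⁴) = 0.829×5.670×10⁻⁸×1.34×10⁻⁵×(2876⁴ − 272.9⁴).
T⁴ − T₀⁴ = 6.84157×10¹³ − 5.54644×10⁹ = 6.84102×10¹³ K⁴, so P_net = 43.1 W.

Net loss ≈ 43.1 W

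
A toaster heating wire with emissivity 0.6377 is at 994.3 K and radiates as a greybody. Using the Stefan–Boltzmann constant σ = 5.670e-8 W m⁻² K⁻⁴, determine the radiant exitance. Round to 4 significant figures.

I ≈ 3.534×10⁴ W/m²

Stefan–Boltzmann: I = εσT⁴ = 0.6377 × 5.670×10⁻⁸ × (994.3)⁴ = 3.534×10⁴ W/m².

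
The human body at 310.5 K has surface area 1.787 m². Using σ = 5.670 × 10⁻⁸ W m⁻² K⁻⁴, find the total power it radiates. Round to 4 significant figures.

P ≈ 941.8 W

Area A = 1.787 m².
P = σAT⁴ = 5.670×10⁻⁸ × 1.787 × (310.5)⁴ = 941.8 W.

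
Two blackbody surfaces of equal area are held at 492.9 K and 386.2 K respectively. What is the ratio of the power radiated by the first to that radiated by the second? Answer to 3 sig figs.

With equal areas, P₁/P₂ = (T₁/T₂)⁴ = (492.9/386.2)⁴ = 2.65.

P₁/P₂ ≈ 2.65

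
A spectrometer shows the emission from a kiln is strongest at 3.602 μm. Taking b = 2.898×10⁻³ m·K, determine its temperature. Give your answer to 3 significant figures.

T ≈ 805 K

Wien's law gives T = b/λ_max = (2.898×10⁻³ m·K)/(3.602×10⁻⁶ m) = 805 K.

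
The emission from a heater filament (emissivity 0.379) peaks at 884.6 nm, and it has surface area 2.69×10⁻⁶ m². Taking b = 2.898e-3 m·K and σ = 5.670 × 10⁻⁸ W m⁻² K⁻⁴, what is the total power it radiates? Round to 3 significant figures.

Wien's law: T = b/λ_max = 2.898×10⁻³/8.846×10⁻⁷ = 3276.06 K.
Area A = 2.69×10⁻⁶ m².
Then P = εσAT⁴ = 0.379×5.670×10⁻⁸×2.69×10⁻⁶×(3276.06)⁴ = 6.66 W.

P ≈ 6.66 W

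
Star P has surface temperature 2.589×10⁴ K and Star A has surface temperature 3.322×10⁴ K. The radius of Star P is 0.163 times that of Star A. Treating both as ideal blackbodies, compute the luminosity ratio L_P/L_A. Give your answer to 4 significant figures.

L_P/L_A ≈ 9.802×10⁻³

L ∝ R²T⁴, so L_P/L_A = (R_P/R_A)²(T_P/T_A)⁴ = (0.163)² × (2.589×10⁴/3.322×10⁴)⁴ = 0.026569 × 0.368918 = 9.802×10⁻³.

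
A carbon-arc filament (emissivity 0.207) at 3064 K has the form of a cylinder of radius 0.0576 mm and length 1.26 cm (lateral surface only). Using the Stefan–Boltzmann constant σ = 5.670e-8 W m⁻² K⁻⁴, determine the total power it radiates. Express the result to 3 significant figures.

P ≈ 4.72 W

Lateral area A = 2πrL = 2π×5.76×10⁻⁵×0.0126 = 4.56008×10⁻⁶ m².
P = εσAT⁴ = 0.207 × 5.670×10⁻⁸ × 4.56008×10⁻⁶ × (3064)⁴ = 4.72 W.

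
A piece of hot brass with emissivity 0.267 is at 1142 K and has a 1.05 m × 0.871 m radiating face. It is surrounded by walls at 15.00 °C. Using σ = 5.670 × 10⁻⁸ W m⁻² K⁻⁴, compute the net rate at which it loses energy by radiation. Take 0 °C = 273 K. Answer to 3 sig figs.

Surroundings: T = 15.00 °C + 273 = 288.00 K.
Area A = 1.05 × 0.871 = 0.91455 m².
Net radiated power P_net = εσA(T⁴ − T₀⁴) = 0.267×5.670×10⁻⁸×0.91455×(1142⁴ − 288.00⁴).
T⁴ − T₀⁴ = 1.70084×10¹² − 6.87971×10⁹ = 1.69396×10¹² K⁴, so P_net = 2.35×10⁴ W.

Net loss ≈ 2.35×10⁴ W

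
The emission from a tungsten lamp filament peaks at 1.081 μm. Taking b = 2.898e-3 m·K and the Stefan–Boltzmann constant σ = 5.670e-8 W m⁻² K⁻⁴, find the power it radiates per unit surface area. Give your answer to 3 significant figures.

Wien's law: T = b/λ_max = 2.898×10⁻³/1.081×10⁻⁶ = 2680.85 K.
Then I = σT⁴ = 5.670×10⁻⁸×(2680.85)⁴ = 2.93×10⁶ W/m².

I ≈ 2.93×10⁶ W/m²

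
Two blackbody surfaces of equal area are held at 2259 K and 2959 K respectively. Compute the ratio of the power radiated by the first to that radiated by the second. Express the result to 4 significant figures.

P₁/P₂ ≈ 0.3397

With equal areas, P₁/P₂ = (T₁/T₂)⁴ = (2259/2959)⁴ = 0.3397.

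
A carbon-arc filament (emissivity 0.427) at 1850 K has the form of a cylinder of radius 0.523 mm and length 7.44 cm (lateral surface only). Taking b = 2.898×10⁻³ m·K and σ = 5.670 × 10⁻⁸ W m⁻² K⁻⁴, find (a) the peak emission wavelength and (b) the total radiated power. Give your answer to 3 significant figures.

(a) λ_max = b/T = 2.898×10⁻³/1850 = 1.566×10⁻⁶ m = 1.57 μm.
Lateral area A = 2πrL = 2π×5.23×10⁻⁴×0.0744 = 2.44486×10⁻⁴ m².
(b) P = εσAT⁴ = 0.427×5.670×10⁻⁸×2.44486×10⁻⁴×(1850)⁴ = 69.3 W.

λ_max ≈ 1.57 μm; P ≈ 69.3 W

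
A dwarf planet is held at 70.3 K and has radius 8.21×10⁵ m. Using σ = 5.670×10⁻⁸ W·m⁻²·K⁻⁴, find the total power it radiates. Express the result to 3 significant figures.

Surface area A = 4πR² = 4π(8.21×10⁵ m)² = 8.47025×10¹² m².
P = σAT⁴ = 5.670×10⁻⁸ × 8.47025×10¹² × (70.3)⁴ = 1.17×10¹³ W.

P ≈ 1.17×10¹³ W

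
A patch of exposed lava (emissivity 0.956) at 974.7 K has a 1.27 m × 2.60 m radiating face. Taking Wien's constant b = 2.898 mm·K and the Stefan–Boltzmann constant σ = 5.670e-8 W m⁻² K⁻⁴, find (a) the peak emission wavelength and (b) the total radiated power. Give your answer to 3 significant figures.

(a) λ_max = b/T = 2.898×10⁻³/974.7 = 2.973×10⁻⁶ m = 2.97 μm.
Area A = 1.27 × 2.60 = 3.302 m².
(b) P = εσAT⁴ = 0.956×5.670×10⁻⁸×3.302×(974.7)⁴ = 1.62×10⁵ W.

λ_max ≈ 2.97 μm; P ≈ 1.62×10⁵ W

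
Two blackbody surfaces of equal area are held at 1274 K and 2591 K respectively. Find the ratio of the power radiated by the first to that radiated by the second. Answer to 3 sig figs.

With equal areas, P₁/P₂ = (T₁/T₂)⁴ = (1274/2591)⁴ = 0.0585.

P₁/P₂ ≈ 0.0585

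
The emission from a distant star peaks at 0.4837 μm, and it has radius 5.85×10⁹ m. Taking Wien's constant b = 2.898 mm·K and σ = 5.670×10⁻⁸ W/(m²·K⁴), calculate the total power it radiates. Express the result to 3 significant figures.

P ≈ 3.14×10²⁸ W

Wien's law: T = b/λ_max = 2.898×10⁻³/4.837×10⁻⁷ = 5991.32 K.
Surface area A = 4πR² = 4π(5.85×10⁹ m)² = 4.30053×10²⁰ m².
Then P = σAT⁴ = 5.670×10⁻⁸×4.30053×10²⁰×(5991.32)⁴ = 3.14×10²⁸ W.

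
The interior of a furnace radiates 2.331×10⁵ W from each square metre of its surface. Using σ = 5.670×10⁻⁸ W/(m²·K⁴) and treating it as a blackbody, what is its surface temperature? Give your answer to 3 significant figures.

T ≈ 1.42×10³ K

I = σT⁴, so T = (I/σ)^(1/4) = (2.331×10⁵/(5.670×10⁻⁸))^(1/4) = 1.42×10³ K.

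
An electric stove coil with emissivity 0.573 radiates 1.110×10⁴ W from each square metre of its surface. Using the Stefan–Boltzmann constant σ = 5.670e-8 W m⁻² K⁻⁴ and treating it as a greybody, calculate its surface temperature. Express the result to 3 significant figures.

I = εσT⁴, so T = (I/εσ)^(1/4) = (1.110×10⁴/(0.573×5.670×10⁻⁸))^(1/4) = 765 K.

T ≈ 765 K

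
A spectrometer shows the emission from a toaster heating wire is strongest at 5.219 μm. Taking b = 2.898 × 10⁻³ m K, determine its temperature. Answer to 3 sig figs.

Wien's law gives T = b/λ_max = (2.898×10⁻³ m·K)/(5.219×10⁻⁶ m) = 555 K.

T ≈ 555 K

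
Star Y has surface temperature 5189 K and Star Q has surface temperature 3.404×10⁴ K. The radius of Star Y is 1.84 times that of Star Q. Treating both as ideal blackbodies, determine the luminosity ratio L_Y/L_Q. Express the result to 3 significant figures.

L_Y/L_Q ≈ 1.83×10⁻³

L ∝ R²T⁴, so L_Y/L_Q = (R_Y/R_Q)²(T_Y/T_Q)⁴ = (1.84)² × (5189/3.404×10⁴)⁴ = 3.3856 × 5.39979×10⁻⁴ = 1.83×10⁻³.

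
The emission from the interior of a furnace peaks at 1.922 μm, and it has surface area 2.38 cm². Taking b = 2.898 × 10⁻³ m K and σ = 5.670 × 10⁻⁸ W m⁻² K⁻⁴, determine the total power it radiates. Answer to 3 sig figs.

P ≈ 69.7 W

Wien's law: T = b/λ_max = 2.898×10⁻³/1.922×10⁻⁶ = 1507.80 K.
Area A = 2.38 cm² = 2.38×10⁻⁴ m².
Then P = σAT⁴ = 5.670×10⁻⁸×2.38×10⁻⁴×(1507.80)⁴ = 69.7 W.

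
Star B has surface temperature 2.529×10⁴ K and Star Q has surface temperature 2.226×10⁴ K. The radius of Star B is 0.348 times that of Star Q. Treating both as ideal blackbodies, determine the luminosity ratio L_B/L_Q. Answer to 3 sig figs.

L_B/L_Q ≈ 0.202

L ∝ R²T⁴, so L_B/L_Q = (R_B/R_Q)²(T_B/T_Q)⁴ = (0.348)² × (2.529×10⁴/2.226×10⁴)⁴ = 0.121104 × 1.66608 = 0.202.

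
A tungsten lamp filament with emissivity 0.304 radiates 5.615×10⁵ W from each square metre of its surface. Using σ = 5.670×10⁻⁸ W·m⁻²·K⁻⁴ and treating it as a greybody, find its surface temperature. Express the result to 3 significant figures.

T ≈ 2.39×10³ K

I = εσT⁴, so T = (I/εσ)^(1/4) = (5.615×10⁵/(0.304×5.670×10⁻⁸))^(1/4) = 2.39×10³ K.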